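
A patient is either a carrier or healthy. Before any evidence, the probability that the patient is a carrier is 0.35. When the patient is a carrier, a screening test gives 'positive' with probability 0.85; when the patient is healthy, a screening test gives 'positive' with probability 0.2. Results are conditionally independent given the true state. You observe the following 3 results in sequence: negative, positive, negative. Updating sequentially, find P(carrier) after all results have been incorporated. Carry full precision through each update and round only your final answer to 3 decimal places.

After 'negative': P(carrier) = 0.15·0.3500 / (0.15·0.3500 + 0.8·0.6500) ≈ 0.0917
After 'positive': P(carrier) = 0.85·0.0917 / (0.85·0.0917 + 0.2·0.9083) ≈ 0.3003
After 'negative': P(carrier) = 0.15·0.3003 / (0.15·0.3003 + 0.8·0.6997) ≈ 0.0745

0.074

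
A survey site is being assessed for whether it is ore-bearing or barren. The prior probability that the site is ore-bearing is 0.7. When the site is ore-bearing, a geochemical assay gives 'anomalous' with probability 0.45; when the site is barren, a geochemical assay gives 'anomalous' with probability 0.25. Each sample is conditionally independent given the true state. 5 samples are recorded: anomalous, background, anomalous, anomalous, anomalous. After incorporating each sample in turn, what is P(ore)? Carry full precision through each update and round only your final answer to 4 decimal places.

After 'anomalous': P(ore) = 0.45·0.7000 / (0.45·0.7000 + 0.25·0.3000) ≈ 0.8077
After 'background': P(ore) = 0.55·0.8077 / (0.55·0.8077 + 0.75·0.1923) ≈ 0.7549
After 'anomalous': P(ore) = 0.45·0.7549 / (0.45·0.7549 + 0.25·0.2451) ≈ 0.8472
After 'anomalous': P(ore) = 0.45·0.8472 / (0.45·0.8472 + 0.25·0.1528) ≈ 0.9089
After 'anomalous': P(ore) = 0.45·0.9089 / (0.45·0.9089 + 0.25·0.0911) ≈ 0.9473

0.9473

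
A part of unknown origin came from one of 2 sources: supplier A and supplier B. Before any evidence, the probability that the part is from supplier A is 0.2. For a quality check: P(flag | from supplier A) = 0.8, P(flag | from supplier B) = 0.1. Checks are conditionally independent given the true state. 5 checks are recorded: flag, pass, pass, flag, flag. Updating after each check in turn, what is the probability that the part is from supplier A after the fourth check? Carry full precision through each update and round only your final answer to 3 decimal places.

Each posterior becomes the prior for the next update.
After 'flag': P(supplier A) = 0.8·0.2000 / (0.8·0.2000 + 0.1·0.8000) ≈ 0.6667
After 'pass': P(supplier A) = 0.2·0.6667 / (0.2·0.6667 + 0.9·0.3333) ≈ 0.3077
After 'pass': P(supplier A) = 0.2·0.3077 / (0.2·0.3077 + 0.9·0.6923) ≈ 0.0899
After 'flag': P(supplier A) = 0.8·0.0899 / (0.8·0.0899 + 0.1·0.9101) ≈ 0.4414

0.441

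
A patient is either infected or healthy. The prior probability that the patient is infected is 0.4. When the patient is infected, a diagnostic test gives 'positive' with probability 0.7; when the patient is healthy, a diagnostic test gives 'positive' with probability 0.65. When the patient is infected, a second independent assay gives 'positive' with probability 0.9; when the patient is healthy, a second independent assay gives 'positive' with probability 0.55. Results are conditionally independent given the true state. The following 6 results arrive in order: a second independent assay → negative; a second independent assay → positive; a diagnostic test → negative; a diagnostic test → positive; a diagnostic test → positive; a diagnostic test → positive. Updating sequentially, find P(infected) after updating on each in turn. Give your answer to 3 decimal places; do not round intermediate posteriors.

Each posterior becomes the prior for the next update.
After a second independent assay='negative': P(infected) = 0.1·0.4000 / (0.1·0.4000 + 0.45·0.6000) ≈ 0.1290
After a second independent assay='positive': P(infected) = 0.9·0.1290 / (0.9·0.1290 + 0.55·0.8710) ≈ 0.1951
After a diagnostic test='negative': P(infected) = 0.3·0.1951 / (0.3·0.1951 + 0.35·0.8049) ≈ 0.1720
After a diagnostic test='positive': P(infected) = 0.7·0.1720 / (0.7·0.1720 + 0.65·0.8280) ≈ 0.1829
After a diagnostic test='positive': P(infected) = 0.7·0.1829 / (0.7·0.1829 + 0.65·0.8171) ≈ 0.1942
After a diagnostic test='positive': P(infected) = 0.7·0.1942 / (0.7·0.1942 + 0.65·0.8058) ≈ 0.2061

0.206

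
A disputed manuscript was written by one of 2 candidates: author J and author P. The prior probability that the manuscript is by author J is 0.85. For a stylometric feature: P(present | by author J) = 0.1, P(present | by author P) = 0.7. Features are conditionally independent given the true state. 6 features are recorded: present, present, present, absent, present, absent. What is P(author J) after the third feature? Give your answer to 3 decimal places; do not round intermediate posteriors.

0.016

After 'present': P(author J) = 0.1·0.8500 / (0.1·0.8500 + 0.7·0.1500) ≈ 0.4474
After 'present': P(author J) = 0.1·0.4474 / (0.1·0.4474 + 0.7·0.5526) ≈ 0.1037
After 'present': P(author J) = 0.1·0.1037 / (0.1·0.1037 + 0.7·0.8963) ≈ 0.0163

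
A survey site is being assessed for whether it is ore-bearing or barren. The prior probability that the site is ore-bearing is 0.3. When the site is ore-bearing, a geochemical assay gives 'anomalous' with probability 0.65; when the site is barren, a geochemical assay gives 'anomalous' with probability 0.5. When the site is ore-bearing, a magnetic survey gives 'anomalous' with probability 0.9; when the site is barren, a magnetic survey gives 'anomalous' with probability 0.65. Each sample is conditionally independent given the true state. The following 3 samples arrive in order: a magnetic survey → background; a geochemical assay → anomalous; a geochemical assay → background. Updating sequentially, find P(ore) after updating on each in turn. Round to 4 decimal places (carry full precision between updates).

After a magnetic survey='background': P(ore) = 0.1·0.3000 / (0.1·0.3000 + 0.35·0.7000) ≈ 0.1091
After a geochemical assay='anomalous': P(ore) = 0.65·0.1091 / (0.65·0.1091 + 0.5·0.8909) ≈ 0.1373
After a geochemical assay='background': P(ore) = 0.35·0.1373 / (0.35·0.1373 + 0.5·0.8627) ≈ 0.1003

0.1003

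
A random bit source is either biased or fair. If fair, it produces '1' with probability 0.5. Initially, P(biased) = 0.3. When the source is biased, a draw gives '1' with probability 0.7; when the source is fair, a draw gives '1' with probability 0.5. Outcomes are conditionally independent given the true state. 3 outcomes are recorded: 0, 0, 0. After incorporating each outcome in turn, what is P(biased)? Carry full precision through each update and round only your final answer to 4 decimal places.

0.0847

After '0': P(biased) = 0.3·0.3000 / (0.3·0.3000 + 0.5·0.7000) ≈ 0.2045
After '0': P(biased) = 0.3·0.2045 / (0.3·0.2045 + 0.5·0.7955) ≈ 0.1337
After '0': P(biased) = 0.3·0.1337 / (0.3·0.1337 + 0.5·0.8663) ≈ 0.0847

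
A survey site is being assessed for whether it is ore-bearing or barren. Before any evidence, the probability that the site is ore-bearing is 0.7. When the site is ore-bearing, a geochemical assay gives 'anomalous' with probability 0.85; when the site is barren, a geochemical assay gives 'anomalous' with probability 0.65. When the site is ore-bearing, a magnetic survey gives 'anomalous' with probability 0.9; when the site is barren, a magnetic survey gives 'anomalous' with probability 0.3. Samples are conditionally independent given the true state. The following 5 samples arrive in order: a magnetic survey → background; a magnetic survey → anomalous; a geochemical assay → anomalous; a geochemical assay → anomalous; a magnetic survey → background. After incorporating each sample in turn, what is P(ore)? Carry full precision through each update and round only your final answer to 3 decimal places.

After a magnetic survey='background': P(ore) = 0.1·0.7000 / (0.1·0.7000 + 0.7·0.3000) ≈ 0.2500
After a magnetic survey='anomalous': P(ore) = 0.9·0.2500 / (0.9·0.2500 + 0.3·0.7500) ≈ 0.5000
After a geochemical assay='anomalous': P(ore) = 0.85·0.5000 / (0.85·0.5000 + 0.65·0.5000) ≈ 0.5667
After a geochemical assay='anomalous': P(ore) = 0.85·0.5667 / (0.85·0.5667 + 0.65·0.4333) ≈ 0.6310
After a magnetic survey='background': P(ore) = 0.1·0.6310 / (0.1·0.6310 + 0.7·0.3690) ≈ 0.1963

0.196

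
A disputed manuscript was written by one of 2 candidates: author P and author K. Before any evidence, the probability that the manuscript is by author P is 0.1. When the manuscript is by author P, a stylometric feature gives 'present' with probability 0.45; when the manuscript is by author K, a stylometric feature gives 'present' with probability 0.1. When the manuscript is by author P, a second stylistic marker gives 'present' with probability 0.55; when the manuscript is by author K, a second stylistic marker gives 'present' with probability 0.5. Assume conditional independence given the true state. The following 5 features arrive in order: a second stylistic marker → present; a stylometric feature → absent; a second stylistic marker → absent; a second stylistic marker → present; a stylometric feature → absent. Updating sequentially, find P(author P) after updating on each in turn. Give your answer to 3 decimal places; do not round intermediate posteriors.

0.043

After a second stylistic marker='present': P(author P) = 0.55·0.1000 / (0.55·0.1000 + 0.5·0.9000) ≈ 0.1089
After a stylometric feature='absent': P(author P) = 0.55·0.1089 / (0.55·0.1089 + 0.9·0.8911) ≈ 0.0695
After a second stylistic marker='absent': P(author P) = 0.45·0.0695 / (0.45·0.0695 + 0.5·0.9305) ≈ 0.0630
After a second stylistic marker='present': P(author P) = 0.55·0.0630 / (0.55·0.0630 + 0.5·0.9370) ≈ 0.0689
After a stylometric feature='absent': P(author P) = 0.55·0.0689 / (0.55·0.0689 + 0.9·0.9311) ≈ 0.0432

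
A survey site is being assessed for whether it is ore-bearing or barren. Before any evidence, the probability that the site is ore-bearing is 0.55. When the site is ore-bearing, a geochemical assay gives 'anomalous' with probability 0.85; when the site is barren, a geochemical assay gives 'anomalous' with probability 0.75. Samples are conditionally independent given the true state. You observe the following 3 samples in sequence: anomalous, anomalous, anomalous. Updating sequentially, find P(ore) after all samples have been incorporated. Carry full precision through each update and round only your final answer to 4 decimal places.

0.6402

After 'anomalous': P(ore) = 0.85·0.5500 / (0.85·0.5500 + 0.75·0.4500) ≈ 0.5807
After 'anomalous': P(ore) = 0.85·0.5807 / (0.85·0.5807 + 0.75·0.4193) ≈ 0.6109
After 'anomalous': P(ore) = 0.85·0.6109 / (0.85·0.6109 + 0.75·0.3891) ≈ 0.6402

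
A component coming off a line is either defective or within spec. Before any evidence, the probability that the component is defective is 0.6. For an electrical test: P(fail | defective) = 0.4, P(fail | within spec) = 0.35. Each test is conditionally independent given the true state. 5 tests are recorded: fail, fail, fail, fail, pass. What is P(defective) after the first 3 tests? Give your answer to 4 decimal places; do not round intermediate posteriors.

0.6913

After 'fail': P(defective) = 0.4·0.6000 / (0.4·0.6000 + 0.35·0.4000) ≈ 0.6316
After 'fail': P(defective) = 0.4·0.6316 / (0.4·0.6316 + 0.35·0.3684) ≈ 0.6621
After 'fail': P(defective) = 0.4·0.6621 / (0.4·0.6621 + 0.35·0.3379) ≈ 0.6913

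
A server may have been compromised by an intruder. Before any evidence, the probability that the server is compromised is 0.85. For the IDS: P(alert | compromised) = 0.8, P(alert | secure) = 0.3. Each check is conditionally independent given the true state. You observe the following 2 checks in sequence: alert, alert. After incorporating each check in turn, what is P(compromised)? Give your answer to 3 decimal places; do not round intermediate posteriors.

After 'alert': P(compromised) = 0.8·0.8500 / (0.8·0.8500 + 0.3·0.1500) ≈ 0.9379
After 'alert': P(compromised) = 0.8·0.9379 / (0.8·0.9379 + 0.3·0.0621) ≈ 0.9758

0.976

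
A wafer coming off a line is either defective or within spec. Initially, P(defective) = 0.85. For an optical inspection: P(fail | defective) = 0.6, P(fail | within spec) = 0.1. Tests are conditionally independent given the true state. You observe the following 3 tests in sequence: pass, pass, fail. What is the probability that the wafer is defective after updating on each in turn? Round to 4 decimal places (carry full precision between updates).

Each posterior becomes the prior for the next update.
After 'pass': P(defective) = 0.4·0.8500 / (0.4·0.8500 + 0.9·0.1500) ≈ 0.7158
After 'pass': P(defective) = 0.4·0.7158 / (0.4·0.7158 + 0.9·0.2842) ≈ 0.5282
After 'fail': P(defective) = 0.6·0.5282 / (0.6·0.5282 + 0.1·0.4718) ≈ 0.8704

0.8704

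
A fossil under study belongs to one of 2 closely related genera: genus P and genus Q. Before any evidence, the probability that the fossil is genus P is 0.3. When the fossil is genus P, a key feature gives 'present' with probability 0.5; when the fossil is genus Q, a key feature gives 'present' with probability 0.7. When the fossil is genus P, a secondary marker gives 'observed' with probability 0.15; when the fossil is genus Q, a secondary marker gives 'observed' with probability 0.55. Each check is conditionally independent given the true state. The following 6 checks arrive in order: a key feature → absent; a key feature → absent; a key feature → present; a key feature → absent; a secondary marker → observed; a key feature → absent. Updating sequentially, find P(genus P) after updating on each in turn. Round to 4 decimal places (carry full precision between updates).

0.3918

Each posterior becomes the prior for the next update.
After a key feature='absent': P(genus P) = 0.5·0.3000 / (0.5·0.3000 + 0.3·0.7000) ≈ 0.4167
After a key feature='absent': P(genus P) = 0.5·0.4167 / (0.5·0.4167 + 0.3·0.5833) ≈ 0.5435
After a key feature='present': P(genus P) = 0.5·0.5435 / (0.5·0.5435 + 0.7·0.4565) ≈ 0.4596
After a key feature='absent': P(genus P) = 0.5·0.4596 / (0.5·0.4596 + 0.3·0.5404) ≈ 0.5863
After a secondary marker='observed': P(genus P) = 0.15·0.5863 / (0.15·0.5863 + 0.55·0.4137) ≈ 0.2788
After a key feature='absent': P(genus P) = 0.5·0.2788 / (0.5·0.2788 + 0.3·0.7212) ≈ 0.3918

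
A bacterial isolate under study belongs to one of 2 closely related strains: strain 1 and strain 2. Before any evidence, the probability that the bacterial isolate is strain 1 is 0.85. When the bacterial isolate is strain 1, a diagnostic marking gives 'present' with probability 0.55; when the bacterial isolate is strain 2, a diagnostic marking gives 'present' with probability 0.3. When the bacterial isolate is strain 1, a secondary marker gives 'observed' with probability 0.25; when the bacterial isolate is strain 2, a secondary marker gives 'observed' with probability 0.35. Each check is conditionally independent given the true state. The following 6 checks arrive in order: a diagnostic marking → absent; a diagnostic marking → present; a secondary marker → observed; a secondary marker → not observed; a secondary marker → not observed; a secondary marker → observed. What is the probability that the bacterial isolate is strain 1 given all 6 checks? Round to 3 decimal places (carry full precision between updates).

After a diagnostic marking='absent': P(strain 1) = 0.45·0.8500 / (0.45·0.8500 + 0.7·0.1500) ≈ 0.7846
After a diagnostic marking='present': P(strain 1) = 0.55·0.7846 / (0.55·0.7846 + 0.3·0.2154) ≈ 0.8698
After a secondary marker='observed': P(strain 1) = 0.25·0.8698 / (0.25·0.8698 + 0.35·0.1302) ≈ 0.8267
After a secondary marker='not observed': P(strain 1) = 0.75·0.8267 / (0.75·0.8267 + 0.65·0.1733) ≈ 0.8463
After a secondary marker='not observed': P(strain 1) = 0.75·0.8463 / (0.75·0.8463 + 0.65·0.1537) ≈ 0.8640
After a secondary marker='observed': P(strain 1) = 0.25·0.8640 / (0.25·0.8640 + 0.35·0.1360) ≈ 0.8194

0.819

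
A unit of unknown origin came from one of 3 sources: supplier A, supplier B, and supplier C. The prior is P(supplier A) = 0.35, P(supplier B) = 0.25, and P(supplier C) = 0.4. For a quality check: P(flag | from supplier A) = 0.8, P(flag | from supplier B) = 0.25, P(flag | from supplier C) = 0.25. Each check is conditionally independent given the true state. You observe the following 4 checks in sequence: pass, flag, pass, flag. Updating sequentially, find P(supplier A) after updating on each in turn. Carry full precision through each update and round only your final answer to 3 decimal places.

0.282

After 'pass': normaliser = 0.2·0.3500 + 0.75·0.2500 + 0.75·0.4000; P(supplier A) ≈ 0.1256, P(supplier B) ≈ 0.3363, P(supplier C) ≈ 0.5381
After 'flag': normaliser = 0.8·0.1256 + 0.25·0.3363 + 0.25·0.5381; P(supplier A) ≈ 0.3148, P(supplier B) ≈ 0.2635, P(supplier C) ≈ 0.4216
After 'pass': normaliser = 0.2·0.3148 + 0.75·0.2635 + 0.75·0.4216; P(supplier A) ≈ 0.1092, P(supplier B) ≈ 0.3426, P(supplier C) ≈ 0.5482
After 'flag': normaliser = 0.8·0.1092 + 0.25·0.3426 + 0.25·0.5482; P(supplier A) ≈ 0.2817, P(supplier B) ≈ 0.2763, P(supplier C) ≈ 0.4421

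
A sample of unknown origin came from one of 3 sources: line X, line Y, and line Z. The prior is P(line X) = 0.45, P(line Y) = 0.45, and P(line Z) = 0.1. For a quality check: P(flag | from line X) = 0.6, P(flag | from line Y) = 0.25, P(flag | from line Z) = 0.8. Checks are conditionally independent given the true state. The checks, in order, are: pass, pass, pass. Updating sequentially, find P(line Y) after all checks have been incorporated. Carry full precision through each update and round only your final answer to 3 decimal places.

After 'pass': normaliser = 0.4·0.4500 + 0.75·0.4500 + 0.2·0.1000; P(line X) ≈ 0.3349, P(line Y) ≈ 0.6279, P(line Z) ≈ 0.0372
After 'pass': normaliser = 0.4·0.3349 + 0.75·0.6279 + 0.2·0.0372; P(line X) ≈ 0.2188, P(line Y) ≈ 0.7691, P(line Z) ≈ 0.0122
After 'pass': normaliser = 0.4·0.2188 + 0.75·0.7691 + 0.2·0.0122; P(line X) ≈ 0.1312, P(line Y) ≈ 0.8651, P(line Z) ≈ 0.0036

0.865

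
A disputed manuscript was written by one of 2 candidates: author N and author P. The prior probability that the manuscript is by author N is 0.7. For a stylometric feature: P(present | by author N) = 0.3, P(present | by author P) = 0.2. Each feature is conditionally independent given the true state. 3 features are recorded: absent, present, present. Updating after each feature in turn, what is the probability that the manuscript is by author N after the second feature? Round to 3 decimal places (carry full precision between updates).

0.754

After 'absent': P(author N) = 0.7·0.7000 / (0.7·0.7000 + 0.8·0.3000) ≈ 0.6712
After 'present': P(author N) = 0.3·0.6712 / (0.3·0.6712 + 0.2·0.3288) ≈ 0.7538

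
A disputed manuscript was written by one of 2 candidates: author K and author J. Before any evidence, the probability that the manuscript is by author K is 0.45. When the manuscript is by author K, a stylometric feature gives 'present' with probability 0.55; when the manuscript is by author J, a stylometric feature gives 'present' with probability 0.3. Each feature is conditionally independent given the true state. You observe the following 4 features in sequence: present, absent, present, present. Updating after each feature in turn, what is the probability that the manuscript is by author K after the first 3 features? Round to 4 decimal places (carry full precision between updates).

After 'present': P(author K) = 0.55·0.4500 / (0.55·0.4500 + 0.3·0.5500) ≈ 0.6000
After 'absent': P(author K) = 0.45·0.6000 / (0.45·0.6000 + 0.7·0.4000) ≈ 0.4909
After 'present': P(author K) = 0.55·0.4909 / (0.55·0.4909 + 0.3·0.5091) ≈ 0.6387

0.6387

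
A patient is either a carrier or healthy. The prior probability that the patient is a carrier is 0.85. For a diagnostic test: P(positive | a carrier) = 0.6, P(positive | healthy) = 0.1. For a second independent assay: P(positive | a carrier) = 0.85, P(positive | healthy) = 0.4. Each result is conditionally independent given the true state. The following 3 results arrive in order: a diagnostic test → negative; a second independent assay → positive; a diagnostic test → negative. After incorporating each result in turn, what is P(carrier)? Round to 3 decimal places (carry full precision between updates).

After a diagnostic test='negative': P(carrier) = 0.4·0.8500 / (0.4·0.8500 + 0.9·0.1500) ≈ 0.7158
After a second independent assay='positive': P(carrier) = 0.85·0.7158 / (0.85·0.7158 + 0.4·0.2842) ≈ 0.8426
After a diagnostic test='negative': P(carrier) = 0.4·0.8426 / (0.4·0.8426 + 0.9·0.1574) ≈ 0.7040

0.704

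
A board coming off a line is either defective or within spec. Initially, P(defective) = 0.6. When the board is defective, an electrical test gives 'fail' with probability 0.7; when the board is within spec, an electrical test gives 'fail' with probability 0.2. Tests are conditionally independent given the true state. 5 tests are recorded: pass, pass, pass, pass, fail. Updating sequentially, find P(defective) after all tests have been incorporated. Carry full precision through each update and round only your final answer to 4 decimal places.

After 'pass': P(defective) = 0.3·0.6000 / (0.3·0.6000 + 0.8·0.4000) ≈ 0.3600
After 'pass': P(defective) = 0.3·0.3600 / (0.3·0.3600 + 0.8·0.6400) ≈ 0.1742
After 'pass': P(defective) = 0.3·0.1742 / (0.3·0.1742 + 0.8·0.8258) ≈ 0.0733
After 'pass': P(defective) = 0.3·0.0733 / (0.3·0.0733 + 0.8·0.9267) ≈ 0.0288
After 'fail': P(defective) = 0.7·0.0288 / (0.7·0.0288 + 0.2·0.9712) ≈ 0.0941

0.0941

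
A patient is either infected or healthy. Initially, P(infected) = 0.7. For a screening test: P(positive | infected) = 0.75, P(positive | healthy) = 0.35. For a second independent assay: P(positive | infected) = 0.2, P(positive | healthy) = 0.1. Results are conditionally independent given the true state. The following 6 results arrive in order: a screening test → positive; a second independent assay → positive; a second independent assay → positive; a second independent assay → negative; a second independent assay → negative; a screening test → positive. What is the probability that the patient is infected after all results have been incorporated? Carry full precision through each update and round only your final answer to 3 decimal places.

0.971

After a screening test='positive': P(infected) = 0.75·0.7000 / (0.75·0.7000 + 0.35·0.3000) ≈ 0.8333
After a second independent assay='positive': P(infected) = 0.2·0.8333 / (0.2·0.8333 + 0.1·0.1667) ≈ 0.9091
After a second independent assay='positive': P(infected) = 0.2·0.9091 / (0.2·0.9091 + 0.1·0.0909) ≈ 0.9524
After a second independent assay='negative': P(infected) = 0.8·0.9524 / (0.8·0.9524 + 0.9·0.0476) ≈ 0.9467
After a second independent assay='negative': P(infected) = 0.8·0.9467 / (0.8·0.9467 + 0.9·0.0533) ≈ 0.9405
After a screening test='positive': P(infected) = 0.75·0.9405 / (0.75·0.9405 + 0.35·0.0595) ≈ 0.9713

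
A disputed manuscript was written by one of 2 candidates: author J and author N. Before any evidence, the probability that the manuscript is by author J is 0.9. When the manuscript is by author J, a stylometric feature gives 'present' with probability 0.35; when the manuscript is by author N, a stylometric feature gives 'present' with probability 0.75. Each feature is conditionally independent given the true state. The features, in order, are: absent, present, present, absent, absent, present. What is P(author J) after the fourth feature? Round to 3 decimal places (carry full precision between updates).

0.930

After 'absent': P(author J) = 0.65·0.9000 / (0.65·0.9000 + 0.25·0.1000) ≈ 0.9590
After 'present': P(author J) = 0.35·0.9590 / (0.35·0.9590 + 0.75·0.0410) ≈ 0.9161
After 'present': P(author J) = 0.35·0.9161 / (0.35·0.9161 + 0.75·0.0839) ≈ 0.8360
After 'absent': P(author J) = 0.65·0.8360 / (0.65·0.8360 + 0.25·0.1640) ≈ 0.9298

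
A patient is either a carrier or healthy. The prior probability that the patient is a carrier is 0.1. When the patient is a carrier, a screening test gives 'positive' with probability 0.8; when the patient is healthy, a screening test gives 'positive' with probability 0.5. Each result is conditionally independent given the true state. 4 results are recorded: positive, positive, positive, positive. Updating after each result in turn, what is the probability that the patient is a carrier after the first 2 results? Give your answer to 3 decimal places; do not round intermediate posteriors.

0.221

After 'positive': P(carrier) = 0.8·0.1000 / (0.8·0.1000 + 0.5·0.9000) ≈ 0.1509
After 'positive': P(carrier) = 0.8·0.1509 / (0.8·0.1509 + 0.5·0.8491) ≈ 0.2215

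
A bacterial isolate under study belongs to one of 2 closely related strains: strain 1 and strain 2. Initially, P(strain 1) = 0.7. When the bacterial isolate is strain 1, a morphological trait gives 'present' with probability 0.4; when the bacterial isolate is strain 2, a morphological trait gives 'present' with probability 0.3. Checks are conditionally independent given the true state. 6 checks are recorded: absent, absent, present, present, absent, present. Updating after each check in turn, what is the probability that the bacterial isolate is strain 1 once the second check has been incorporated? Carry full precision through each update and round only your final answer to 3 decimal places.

After 'absent': P(strain 1) = 0.6·0.7000 / (0.6·0.7000 + 0.7·0.3000) ≈ 0.6667
After 'absent': P(strain 1) = 0.6·0.6667 / (0.6·0.6667 + 0.7·0.3333) ≈ 0.6316

0.632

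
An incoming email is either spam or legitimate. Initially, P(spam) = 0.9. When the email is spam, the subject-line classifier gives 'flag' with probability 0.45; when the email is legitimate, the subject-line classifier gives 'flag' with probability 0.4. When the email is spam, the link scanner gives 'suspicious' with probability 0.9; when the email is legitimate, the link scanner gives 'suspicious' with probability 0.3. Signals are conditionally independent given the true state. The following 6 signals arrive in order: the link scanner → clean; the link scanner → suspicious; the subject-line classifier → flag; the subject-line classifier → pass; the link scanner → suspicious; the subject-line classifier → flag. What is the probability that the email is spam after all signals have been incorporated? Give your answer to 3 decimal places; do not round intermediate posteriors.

0.931

After the link scanner='clean': P(spam) = 0.1·0.9000 / (0.1·0.9000 + 0.7·0.1000) ≈ 0.5625
After the link scanner='suspicious': P(spam) = 0.9·0.5625 / (0.9·0.5625 + 0.3·0.4375) ≈ 0.7941
After the subject-line classifier='flag': P(spam) = 0.45·0.7941 / (0.45·0.7941 + 0.4·0.2059) ≈ 0.8127
After the subject-line classifier='pass': P(spam) = 0.55·0.8127 / (0.55·0.8127 + 0.6·0.1873) ≈ 0.7991
After the link scanner='suspicious': P(spam) = 0.9·0.7991 / (0.9·0.7991 + 0.3·0.2009) ≈ 0.9227
After the subject-line classifier='flag': P(spam) = 0.45·0.9227 / (0.45·0.9227 + 0.4·0.0773) ≈ 0.9307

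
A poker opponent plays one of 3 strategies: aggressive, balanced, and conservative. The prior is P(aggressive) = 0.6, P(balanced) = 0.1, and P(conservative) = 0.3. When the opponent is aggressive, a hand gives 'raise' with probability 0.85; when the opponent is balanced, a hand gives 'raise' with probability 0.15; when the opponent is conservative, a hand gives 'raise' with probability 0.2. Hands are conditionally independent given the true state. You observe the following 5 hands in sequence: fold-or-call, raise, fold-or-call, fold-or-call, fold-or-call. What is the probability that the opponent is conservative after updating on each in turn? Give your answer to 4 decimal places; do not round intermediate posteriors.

0.7524

After 'fold-or-call': normaliser = 0.15·0.6000 + 0.85·0.1000 + 0.8·0.3000; P(aggressive) ≈ 0.2169, P(balanced) ≈ 0.2048, P(conservative) ≈ 0.5783
After 'raise': normaliser = 0.85·0.2169 + 0.15·0.2048 + 0.2·0.5783; P(aggressive) ≈ 0.5574, P(balanced) ≈ 0.0929, P(conservative) ≈ 0.3497
After 'fold-or-call': normaliser = 0.15·0.5574 + 0.85·0.0929 + 0.8·0.3497; P(aggressive) ≈ 0.1890, P(balanced) ≈ 0.1785, P(conservative) ≈ 0.6325
After 'fold-or-call': normaliser = 0.15·0.1890 + 0.85·0.1785 + 0.8·0.6325; P(aggressive) ≈ 0.0413, P(balanced) ≈ 0.2212, P(conservative) ≈ 0.7375
After 'fold-or-call': normaliser = 0.15·0.0413 + 0.85·0.2212 + 0.8·0.7375; P(aggressive) ≈ 0.0079, P(balanced) ≈ 0.2397, P(conservative) ≈ 0.7524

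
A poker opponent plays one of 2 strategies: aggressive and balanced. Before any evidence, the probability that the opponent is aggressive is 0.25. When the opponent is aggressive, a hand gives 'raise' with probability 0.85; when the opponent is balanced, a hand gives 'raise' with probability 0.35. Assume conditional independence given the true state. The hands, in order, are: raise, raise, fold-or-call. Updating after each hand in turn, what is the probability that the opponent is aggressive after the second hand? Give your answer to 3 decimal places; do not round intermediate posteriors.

After 'raise': P(aggressive) = 0.85·0.2500 / (0.85·0.2500 + 0.35·0.7500) ≈ 0.4474
After 'raise': P(aggressive) = 0.85·0.4474 / (0.85·0.4474 + 0.35·0.5526) ≈ 0.6628

0.663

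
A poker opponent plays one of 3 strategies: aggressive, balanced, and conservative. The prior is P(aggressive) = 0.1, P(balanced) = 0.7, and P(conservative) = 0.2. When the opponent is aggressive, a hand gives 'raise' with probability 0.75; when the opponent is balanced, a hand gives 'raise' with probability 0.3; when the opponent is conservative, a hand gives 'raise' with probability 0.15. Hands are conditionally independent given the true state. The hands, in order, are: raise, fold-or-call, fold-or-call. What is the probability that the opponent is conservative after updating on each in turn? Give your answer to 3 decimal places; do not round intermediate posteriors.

0.168

After 'raise': normaliser = 0.75·0.1000 + 0.3·0.7000 + 0.15·0.2000; P(aggressive) ≈ 0.2381, P(balanced) ≈ 0.6667, P(conservative) ≈ 0.0952
After 'fold-or-call': normaliser = 0.25·0.2381 + 0.7·0.6667 + 0.85·0.0952; P(aggressive) ≈ 0.0980, P(balanced) ≈ 0.7686, P(conservative) ≈ 0.1333
After 'fold-or-call': normaliser = 0.25·0.0980 + 0.7·0.7686 + 0.85·0.1333; P(aggressive) ≈ 0.0363, P(balanced) ≈ 0.7961, P(conservative) ≈ 0.1677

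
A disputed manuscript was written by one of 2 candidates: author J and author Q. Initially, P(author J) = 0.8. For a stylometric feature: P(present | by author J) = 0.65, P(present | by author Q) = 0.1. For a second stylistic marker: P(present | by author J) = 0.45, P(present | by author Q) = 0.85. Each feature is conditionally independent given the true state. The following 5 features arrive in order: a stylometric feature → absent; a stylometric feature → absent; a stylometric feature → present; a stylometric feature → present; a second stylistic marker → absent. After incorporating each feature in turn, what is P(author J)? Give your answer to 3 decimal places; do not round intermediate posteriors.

0.989

After a stylometric feature='absent': P(author J) = 0.35·0.8000 / (0.35·0.8000 + 0.9·0.2000) ≈ 0.6087
After a stylometric feature='absent': P(author J) = 0.35·0.6087 / (0.35·0.6087 + 0.9·0.3913) ≈ 0.3769
After a stylometric feature='present': P(author J) = 0.65·0.3769 / (0.65·0.3769 + 0.1·0.6231) ≈ 0.7972
After a stylometric feature='present': P(author J) = 0.65·0.7972 / (0.65·0.7972 + 0.1·0.2028) ≈ 0.9623
After a second stylistic marker='absent': P(author J) = 0.55·0.9623 / (0.55·0.9623 + 0.15·0.0377) ≈ 0.9894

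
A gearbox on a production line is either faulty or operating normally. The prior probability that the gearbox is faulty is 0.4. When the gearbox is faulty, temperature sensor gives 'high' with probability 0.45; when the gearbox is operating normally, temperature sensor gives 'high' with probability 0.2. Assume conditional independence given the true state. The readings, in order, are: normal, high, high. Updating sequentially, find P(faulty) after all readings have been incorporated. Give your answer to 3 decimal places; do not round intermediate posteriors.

Apply Bayes' rule sequentially, carrying P(faulty) forward.
After 'normal': P(faulty) = 0.55·0.4000 / (0.55·0.4000 + 0.8·0.6000) ≈ 0.3143
After 'high': P(faulty) = 0.45·0.3143 / (0.45·0.3143 + 0.2·0.6857) ≈ 0.5077
After 'high': P(faulty) = 0.45·0.5077 / (0.45·0.5077 + 0.2·0.4923) ≈ 0.6988

0.699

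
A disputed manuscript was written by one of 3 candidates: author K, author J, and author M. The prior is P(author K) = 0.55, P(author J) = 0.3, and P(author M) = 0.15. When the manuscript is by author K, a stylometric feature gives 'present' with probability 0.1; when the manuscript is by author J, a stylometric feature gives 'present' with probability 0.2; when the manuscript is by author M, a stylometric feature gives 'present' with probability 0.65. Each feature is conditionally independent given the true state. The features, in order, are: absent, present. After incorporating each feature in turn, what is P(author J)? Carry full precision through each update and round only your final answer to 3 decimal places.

0.365

Apply Bayes' rule sequentially, carrying P(author J) forward.
After 'absent': normaliser = 0.9·0.5500 + 0.8·0.3000 + 0.35·0.1500; P(author K) ≈ 0.6286, P(author J) ≈ 0.3048, P(author M) ≈ 0.0667
After 'present': normaliser = 0.1·0.6286 + 0.2·0.3048 + 0.65·0.0667; P(author K) ≈ 0.3761, P(author J) ≈ 0.3647, P(author M) ≈ 0.2593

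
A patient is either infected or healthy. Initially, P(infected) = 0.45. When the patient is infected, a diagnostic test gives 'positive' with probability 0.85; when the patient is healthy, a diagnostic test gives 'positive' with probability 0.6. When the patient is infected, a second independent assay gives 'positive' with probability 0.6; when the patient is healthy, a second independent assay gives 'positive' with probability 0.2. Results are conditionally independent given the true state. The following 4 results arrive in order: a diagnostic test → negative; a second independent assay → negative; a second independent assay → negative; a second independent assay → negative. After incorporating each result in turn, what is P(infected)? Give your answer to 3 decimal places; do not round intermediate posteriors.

Apply Bayes' rule sequentially, carrying P(infected) forward.
After a diagnostic test='negative': P(infected) = 0.15·0.4500 / (0.15·0.4500 + 0.4·0.5500) ≈ 0.2348
After a second independent assay='negative': P(infected) = 0.4·0.2348 / (0.4·0.2348 + 0.8·0.7652) ≈ 0.1330
After a second independent assay='negative': P(infected) = 0.4·0.1330 / (0.4·0.1330 + 0.8·0.8670) ≈ 0.0712
After a second independent assay='negative': P(infected) = 0.4·0.0712 / (0.4·0.0712 + 0.8·0.9288) ≈ 0.0369

0.037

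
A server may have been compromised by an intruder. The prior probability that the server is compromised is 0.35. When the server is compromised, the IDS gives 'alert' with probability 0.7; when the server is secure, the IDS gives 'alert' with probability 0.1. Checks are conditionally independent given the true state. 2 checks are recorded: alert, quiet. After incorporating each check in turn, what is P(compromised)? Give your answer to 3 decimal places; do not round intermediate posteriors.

After 'alert': P(compromised) = 0.7·0.3500 / (0.7·0.3500 + 0.1·0.6500) ≈ 0.7903
After 'quiet': P(compromised) = 0.3·0.7903 / (0.3·0.7903 + 0.9·0.2097) ≈ 0.5568

0.557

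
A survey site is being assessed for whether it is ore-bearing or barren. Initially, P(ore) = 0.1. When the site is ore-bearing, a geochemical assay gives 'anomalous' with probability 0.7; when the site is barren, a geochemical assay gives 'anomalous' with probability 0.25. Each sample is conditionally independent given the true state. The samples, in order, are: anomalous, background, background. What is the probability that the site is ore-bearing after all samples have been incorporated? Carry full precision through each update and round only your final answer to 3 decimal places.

Each posterior becomes the prior for the next update.
After 'anomalous': P(ore) = 0.7·0.1000 / (0.7·0.1000 + 0.25·0.9000) ≈ 0.2373
After 'background': P(ore) = 0.3·0.2373 / (0.3·0.2373 + 0.75·0.7627) ≈ 0.1107
After 'background': P(ore) = 0.3·0.1107 / (0.3·0.1107 + 0.75·0.8893) ≈ 0.0474

0.047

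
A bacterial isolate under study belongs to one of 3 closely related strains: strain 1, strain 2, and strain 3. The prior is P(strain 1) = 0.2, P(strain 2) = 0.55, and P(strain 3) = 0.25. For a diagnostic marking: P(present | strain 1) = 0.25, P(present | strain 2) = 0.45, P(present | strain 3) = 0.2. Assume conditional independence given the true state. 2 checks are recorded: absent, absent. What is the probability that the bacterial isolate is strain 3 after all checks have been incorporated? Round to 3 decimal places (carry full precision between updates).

After 'absent': normaliser = 0.75·0.2000 + 0.55·0.5500 + 0.8·0.2500; P(strain 1) ≈ 0.2299, P(strain 2) ≈ 0.4636, P(strain 3) ≈ 0.3065
After 'absent': normaliser = 0.75·0.2299 + 0.55·0.4636 + 0.8·0.3065; P(strain 1) ≈ 0.2563, P(strain 2) ≈ 0.3791, P(strain 3) ≈ 0.3646

0.365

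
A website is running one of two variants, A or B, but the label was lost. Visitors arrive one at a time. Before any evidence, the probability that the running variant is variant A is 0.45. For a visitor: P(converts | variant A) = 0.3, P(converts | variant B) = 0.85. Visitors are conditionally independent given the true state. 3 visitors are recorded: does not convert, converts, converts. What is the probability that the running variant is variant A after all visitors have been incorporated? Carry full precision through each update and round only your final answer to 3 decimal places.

0.322

After 'does not convert': P(A) = 0.7·0.4500 / (0.7·0.4500 + 0.15·0.5500) ≈ 0.7925
After 'converts': P(A) = 0.3·0.7925 / (0.3·0.7925 + 0.85·0.2075) ≈ 0.5740
After 'converts': P(A) = 0.3·0.5740 / (0.3·0.5740 + 0.85·0.4260) ≈ 0.3223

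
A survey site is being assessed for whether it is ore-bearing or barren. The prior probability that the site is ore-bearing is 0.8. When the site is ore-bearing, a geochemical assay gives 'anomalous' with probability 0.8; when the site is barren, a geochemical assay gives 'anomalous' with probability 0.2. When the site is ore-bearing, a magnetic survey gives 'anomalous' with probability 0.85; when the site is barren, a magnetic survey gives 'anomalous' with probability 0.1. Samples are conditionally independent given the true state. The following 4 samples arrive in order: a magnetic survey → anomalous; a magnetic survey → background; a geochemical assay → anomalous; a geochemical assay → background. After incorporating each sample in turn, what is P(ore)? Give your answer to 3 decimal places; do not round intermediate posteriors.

After a magnetic survey='anomalous': P(ore) = 0.85·0.8000 / (0.85·0.8000 + 0.1·0.2000) ≈ 0.9714
After a magnetic survey='background': P(ore) = 0.15·0.9714 / (0.15·0.9714 + 0.9·0.0286) ≈ 0.8500
After a geochemical assay='anomalous': P(ore) = 0.8·0.8500 / (0.8·0.8500 + 0.2·0.1500) ≈ 0.9577
After a geochemical assay='background': P(ore) = 0.2·0.9577 / (0.2·0.9577 + 0.8·0.0423) ≈ 0.8500

0.850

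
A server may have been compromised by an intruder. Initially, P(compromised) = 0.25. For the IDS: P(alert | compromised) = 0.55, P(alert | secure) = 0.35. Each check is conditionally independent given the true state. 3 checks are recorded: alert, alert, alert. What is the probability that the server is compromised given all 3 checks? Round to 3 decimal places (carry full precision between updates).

0.564

After 'alert': P(compromised) = 0.55·0.2500 / (0.55·0.2500 + 0.35·0.7500) ≈ 0.3438
After 'alert': P(compromised) = 0.55·0.3438 / (0.55·0.3438 + 0.35·0.6562) ≈ 0.4515
After 'alert': P(compromised) = 0.55·0.4515 / (0.55·0.4515 + 0.35·0.5485) ≈ 0.5640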